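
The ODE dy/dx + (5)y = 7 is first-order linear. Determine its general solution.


P(x) = 5, Q(x) = 7; integrating factor μ = e^(5x).
(μ y)' = 7e^(5x) ⇒ μ y = (7/5)e^(5x) + C.
Divide by μ: y = 7/5 + Ce^(-5x).


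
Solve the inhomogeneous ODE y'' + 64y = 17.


Homogeneous part: r² + 64 = 0 ⇒ r = ±8i, so y_h = C₁cos(8x) + C₂sin(8x).
Try constant y_p = A; plug in: 64A = 17 ⇒ A = 17/64.
General solution: y = C₁cos(8x) + C₂sin(8x) + 17/64.


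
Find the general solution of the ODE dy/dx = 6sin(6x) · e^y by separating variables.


Separate: e^(-y) dy = 6sin(6x) dx.
Integrate: -e^(-y) = -cos(6x) + C₀.
Rearrange: e^(-y) = cos(6x) + C.


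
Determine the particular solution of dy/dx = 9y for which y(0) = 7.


General solution of y' = 9y is y = Ce^(9x).
Apply y(0) = 7: C = 7.
Particular solution: y = 7e^(9x).


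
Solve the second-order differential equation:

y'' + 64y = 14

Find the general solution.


Homogeneous part: r² + 64 = 0 ⇒ r = ±8i, so y_h = C₁cos(8x) + C₂sin(8x).
Try constant y_p = A; plug in: 64A = 14 ⇒ A = 7/32.
General solution: y = C₁cos(8x) + C₂sin(8x) + 7/32.


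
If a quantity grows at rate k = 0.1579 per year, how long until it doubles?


Exponential growth: P(t) = P₀ e^(0.1579t). Set P(t)/P₀ = 2: e^(0.1579t) = 2.
Solve: t = ln(2)/0.1579 ≈ 4.39 years.


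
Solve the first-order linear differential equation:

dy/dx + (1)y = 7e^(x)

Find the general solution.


P(x) = 1 ⇒ μ = e^(x).
(μ y)' = 7e^(2x) ⇒ μ y = (7/2)e^(2x) + C.
Divide by μ: y = (7/2)e^(x) + Ce^(-x).


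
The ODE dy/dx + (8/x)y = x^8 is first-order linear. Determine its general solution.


P(x) = 8/x ⇒ μ = x^8.
(x^8 y)' = x^8·x^8 = x^16.
Integrate: x^8 y = x^17/(17) + C.
Solve for y: y = (1/17)x^9 + C/x^8.


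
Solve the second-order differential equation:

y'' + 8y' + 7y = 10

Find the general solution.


Characteristic roots of r² + 8r + 7 = 0 are -1, -7.
y_h = C₁e^(-x) + C₂e^(-7x).
Constant forcing; try y_p = A. Then 7A = 10 ⇒ A = 10/7.
General solution: y = C₁e^(-x) + C₂e^(-7x) + 10/7.


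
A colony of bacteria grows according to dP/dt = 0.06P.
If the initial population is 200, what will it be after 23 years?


The ODE dP/dt = 0.06P has solution P(t) = P(0)e^(0.06t).
Substitute P(0) = 200 and t = 23: P(23) = 200 e^(1.38) ≈ 795.


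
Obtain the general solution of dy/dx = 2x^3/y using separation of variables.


Separate variables: y dy = 2x^3 dx.
Integrate both sides: y²/2 = (1/2)x^4 + C₀.
Multiply by 2: y² = x^4 + C.


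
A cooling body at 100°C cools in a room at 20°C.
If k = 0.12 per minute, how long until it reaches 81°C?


From T(t) = T_a + (T₀ - T_a)e^(-kt), set T(t) = 81:
(81 - 20) / (100 - 20) = e^(-0.12t), so t = -ln(0.762)/0.12 ≈ 2.3 minutes.


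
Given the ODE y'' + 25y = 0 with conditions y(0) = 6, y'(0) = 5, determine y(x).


Characteristic roots of r² + 25 = 0 are ±5i, so y = C₁cos(5x) + C₂sin(5x).
Apply y(0) = 6: C₁ = 6. Differentiate and apply y'(0) = 5: 5·C₂ = 5, so C₂ = 1.
Particular solution: y = 6cos(5x) + sin(5x).


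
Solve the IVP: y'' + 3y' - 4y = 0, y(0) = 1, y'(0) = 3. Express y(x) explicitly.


Characteristic roots of r² + 3r - 4 = 0 are 1, -4.
General solution y = c₁ e^(x) + c₂ e^(-4x).
Apply y(0) = 1: c₁ + c₂ = 1. Apply y'(0) = 3: 1 c₁ - 4 c₂ = 3.
Solve: c₁ = 7/5, c₂ = -2/5.
Particular solution: y = (7/5)e^(x) - (2/5)e^(-4x).


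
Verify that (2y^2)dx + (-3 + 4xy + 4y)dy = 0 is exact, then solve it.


Check exactness: ∂M/∂y = 4y and ∂N/∂x = 4y; equal, so the equation is exact.
Integrate M with respect to x (treating y as constant): ∫M dx = 2xy^2 + h(y).
Differentiate w.r.t. y and set equal to N: the x-dependent terms already match, leaving h'(y) = -3 + 4y. Integrate: h(y) = -3y + 2y^2.
So F(x,y) = -3y + 2xy^2 + 2y^2.
General solution: -3y + 2xy^2 + 2y^2 = C.


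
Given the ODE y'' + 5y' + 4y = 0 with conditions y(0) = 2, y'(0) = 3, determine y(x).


Characteristic roots of r² + 5r + 4 = 0 are -4, -1.
General solution y = c₁ e^(-4x) + c₂ e^(-x).
Apply y(0) = 2: c₁ + c₂ = 2. Apply y'(0) = 3: -4 c₁ - 1 c₂ = 3.
Solve: c₁ = -5/3, c₂ = 11/3.
Particular solution: y = -(5/3)e^(-4x) + (11/3)e^(-x).


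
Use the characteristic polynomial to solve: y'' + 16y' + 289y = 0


Characteristic equation: r² + 16r + 289 = 0.
Discriminant is negative; roots r = -8 ± 15i (complex conjugate pair).
General solution uses e^(α x)(C₁ cos(β x) + C₂ sin(β x)): y = e^(-8x)(C₁cos(15x) + C₂sin(15x)).


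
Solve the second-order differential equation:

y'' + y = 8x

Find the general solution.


Homogeneous: r² + 1 = 0 ⇒ r = ±1i, y_h = C₁cos(x) + C₂sin(x).
Polynomial forcing; try y_p = Ax + B. Then y_p'' + 1 y_p = 1(Ax + B) = 8x, so B = 0 and A = 8.
General solution: y = C₁cos(x) + C₂sin(x) + 8x.


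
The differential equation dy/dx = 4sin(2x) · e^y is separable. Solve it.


Separate: e^(-y) dy = 4sin(2x) dx.
Integrate: -e^(-y) = -2cos(2x) + C₀.
Rearrange: e^(-y) = 2cos(2x) + C.


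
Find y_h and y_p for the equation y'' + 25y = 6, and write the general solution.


Homogeneous part: r² + 25 = 0 ⇒ r = ±5i, so y_h = C₁cos(5x) + C₂sin(5x).
Try constant y_p = A; plug in: 25A = 6 ⇒ A = 6/25.
General solution: y = C₁cos(5x) + C₂sin(5x) + 6/25.


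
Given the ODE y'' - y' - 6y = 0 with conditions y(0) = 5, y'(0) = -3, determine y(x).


Characteristic roots of r² - r - 6 = 0 are 3, -2.
General solution y = c₁ e^(3x) + c₂ e^(-2x).
Apply y(0) = 5: c₁ + c₂ = 5. Apply y'(0) = -3: 3 c₁ - 2 c₂ = -3.
Solve: c₁ = 7/5, c₂ = 18/5.
Particular solution: y = (7/5)e^(3x) + (18/5)e^(-2x).


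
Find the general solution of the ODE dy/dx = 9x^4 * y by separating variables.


Separate variables: dy/y = 9x^4 dx.
Integrate: ln|y| = (9/5)x^5 + C₀.
Exponentiate: y = Ce^((9/5)x^5).


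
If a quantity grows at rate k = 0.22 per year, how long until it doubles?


Exponential growth: P(t) = P₀ e^(0.22t). Set P(t)/P₀ = 2: e^(0.22t) = 2.
Solve: t = ln(2)/0.22 ≈ 3.15 years.


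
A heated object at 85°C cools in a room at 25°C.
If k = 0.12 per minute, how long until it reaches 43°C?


From T(t) = T_a + (T₀ - T_a)e^(-kt), set T(t) = 43:
(43 - 25) / (85 - 25) = e^(-0.12t), so t = -ln(0.300)/0.12 ≈ 10.0 minutes.


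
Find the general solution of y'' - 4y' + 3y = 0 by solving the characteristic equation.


Characteristic equation: r² - 4r + 3 = 0.
Factor: (r - 3)(r - 1) = 0 ⇒ r = 3, 1 (distinct real).
General solution: y = C₁e^(3x) + C₂e^(x).


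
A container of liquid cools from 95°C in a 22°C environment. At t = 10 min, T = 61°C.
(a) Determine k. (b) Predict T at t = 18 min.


Newton's law: T(t) = T_a + (T₀ - T_a)e^(-kt).
(a) Use T(10) = 61: (61 - 22)/(95 - 22) = e^(-k·10), so k = -ln(0.534)/10 ≈ 0.0627.
(b) Apply k to t = 18: T(18) = 22 + (73)e^(-1.128) ≈ 45.6°C.


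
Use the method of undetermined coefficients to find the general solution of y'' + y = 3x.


Homogeneous: r² + 1 = 0 ⇒ r = ±1i, y_h = C₁cos(x) + C₂sin(x).
Polynomial forcing; try y_p = Ax + B. Then y_p'' + 1 y_p = 1(Ax + B) = 3x, so B = 0 and A = 3.
General solution: y = C₁cos(x) + C₂sin(x) + 3x.


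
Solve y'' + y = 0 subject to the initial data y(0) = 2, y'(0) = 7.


Characteristic roots of r² + 1 = 0 are ±1i, so y = C₁cos(x) + C₂sin(x).
Apply y(0) = 2: C₁ = 2. Differentiate and apply y'(0) = 7: 1·C₂ = 7, so C₂ = 7.
Particular solution: y = 2cos(x) + 7sin(x).


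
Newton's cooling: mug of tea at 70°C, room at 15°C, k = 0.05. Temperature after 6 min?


Newton's law: dT/dt = -k(T - T_a) has solution T(t) = T_a + (T₀ - T_a)e^(-kt).
Plug in T_a = 15, T₀ = 70, k = 0.05, t = 6: T(6) = 15 + (55)e^(-0.30) ≈ 55.7°C.


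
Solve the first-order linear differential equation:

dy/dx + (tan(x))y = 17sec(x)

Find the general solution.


P(x) = tan(x) ⇒ μ = e^(∫tan(x)dx) = sec(x).
(sec(x) y)' = 17sec²(x) ⇒ sec(x) y = 17tan(x) + C.
Multiply by cos(x): y = 17sin(x) + C·cos(x).


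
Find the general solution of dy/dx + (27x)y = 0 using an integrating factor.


P(x) = 27x ⇒ μ = e^((27/2)x²).
Q(x) = 0 so μ y is constant: y = Ce^(-(27/2)x²).


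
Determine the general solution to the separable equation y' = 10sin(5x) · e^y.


Separate: e^(-y) dy = 10sin(5x) dx.
Integrate: -e^(-y) = -2cos(5x) + C₀.
Rearrange: e^(-y) = 2cos(5x) + C.


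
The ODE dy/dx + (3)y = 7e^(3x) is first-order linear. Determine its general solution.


P(x) = 3 ⇒ μ = e^(3x).
(μ y)' = 7e^(6x) ⇒ μ y = (7/6)e^(6x) + C.
Divide by μ: y = (7/6)e^(3x) + Ce^(-3x).


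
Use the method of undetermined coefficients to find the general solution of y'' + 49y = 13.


Homogeneous part: r² + 49 = 0 ⇒ r = ±7i, so y_h = C₁cos(7x) + C₂sin(7x).
Try constant y_p = A; plug in: 49A = 13 ⇒ A = 13/49.
General solution: y = C₁cos(7x) + C₂sin(7x) + 13/49.


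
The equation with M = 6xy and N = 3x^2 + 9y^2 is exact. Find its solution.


Check exactness: ∂M/∂y = 6x and ∂N/∂x = 6x; equal, so the equation is exact.
Integrate M with respect to x (treating y as constant): ∫M dx = 3x^2y + h(y).
Differentiate w.r.t. y and set equal to N: the x-dependent terms already match, leaving h'(y) = 9y^2. Integrate: h(y) = 3y^3.
So F(x,y) = 3x^2y + 3y^3.
General solution: 3x^2y + 3y^3 = C.


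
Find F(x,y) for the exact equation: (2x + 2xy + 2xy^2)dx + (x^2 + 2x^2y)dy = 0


Check exactness: ∂M/∂y = 2x + 4xy and ∂N/∂x = 2x + 4xy; equal, so the equation is exact.
Integrate M with respect to x (treating y as constant): ∫M dx = x^2 + x^2y + x^2y^2 + h(y).
Differentiate w.r.t. y and set equal to N: all terms match, so h'(y) = 0 and h is a constant absorbed into C.
General solution: x^2 + x^2y + x^2y^2 = C.


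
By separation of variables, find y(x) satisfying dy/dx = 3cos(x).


g(y) = 1, so integrate directly: y = ∫ 3cos(x) dx = 3sin(x) + C.


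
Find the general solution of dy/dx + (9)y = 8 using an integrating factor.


P(x) = 9, Q(x) = 8; integrating factor μ = e^(9x).
(μ y)' = 8e^(9x) ⇒ μ y = (8/9)e^(9x) + C.
Divide by μ: y = 8/9 + Ce^(-9x).


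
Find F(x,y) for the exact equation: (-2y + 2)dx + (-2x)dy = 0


Check exactness: ∂M/∂y = -2 and ∂N/∂x = -2; equal, so the equation is exact.
Integrate M with respect to x (treating y as constant): ∫M dx = -2xy + 2x + h(y).
Differentiate w.r.t. y and set equal to N: all terms match, so h'(y) = 0 and h is a constant absorbed into C.
General solution: -2xy + 2x = C.


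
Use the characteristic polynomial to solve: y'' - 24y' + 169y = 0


Characteristic equation: r² - 24r + 169 = 0.
Discriminant is negative; roots r = 12 ± 5i (complex conjugate pair).
General solution uses e^(α x)(C₁ cos(β x) + C₂ sin(β x)): y = e^(12x)(C₁cos(5x) + C₂sin(5x)).


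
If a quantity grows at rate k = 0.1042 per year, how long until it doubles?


Exponential growth: P(t) = P₀ e^(0.1042t). Set P(t)/P₀ = 2: e^(0.1042t) = 2.
Solve: t = ln(2)/0.1042 ≈ 6.65 years.


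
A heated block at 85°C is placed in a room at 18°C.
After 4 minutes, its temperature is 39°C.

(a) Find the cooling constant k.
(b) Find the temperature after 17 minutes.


Newton's law: T(t) = T_a + (T₀ - T_a)e^(-kt).
(a) Use T(4) = 39: (39 - 18)/(85 - 18) = e^(-k·4), so k = -ln(0.313)/4 ≈ 0.2900.
(b) Apply k to t = 17: T(17) = 18 + (67)e^(-4.931) ≈ 18.5°C.


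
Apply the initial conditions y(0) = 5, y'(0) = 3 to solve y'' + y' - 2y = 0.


Characteristic roots of r² + r - 2 = 0 are -2, 1.
General solution y = c₁ e^(-2x) + c₂ e^(x).
Apply y(0) = 5: c₁ + c₂ = 5. Apply y'(0) = 3: -2 c₁ + 1 c₂ = 3.
Solve: c₁ = 2/3, c₂ = 13/3.
Particular solution: y = (2/3)e^(-2x) + (13/3)e^(x).


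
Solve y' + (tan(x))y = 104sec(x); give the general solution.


P(x) = tan(x) ⇒ μ = e^(∫tan(x)dx) = sec(x).
(sec(x) y)' = 104sec²(x) ⇒ sec(x) y = 104tan(x) + C.
Multiply by cos(x): y = 104sin(x) + C·cos(x).


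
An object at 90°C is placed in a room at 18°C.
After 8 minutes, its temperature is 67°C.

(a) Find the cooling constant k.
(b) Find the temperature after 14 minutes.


Newton's law: T(t) = T_a + (T₀ - T_a)e^(-kt).
(a) Use T(8) = 67: (67 - 18)/(90 - 18) = e^(-k·8), so k = -ln(0.681)/8 ≈ 0.0481.
(b) Apply k to t = 14: T(14) = 18 + (72)e^(-0.673) ≈ 54.7°C.


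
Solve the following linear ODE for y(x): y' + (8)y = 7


P(x) = 8, Q(x) = 7; integrating factor μ = e^(8x).
(μ y)' = 7e^(8x) ⇒ μ y = (7/8)e^(8x) + C.
Divide by μ: y = 7/8 + Ce^(-8x).


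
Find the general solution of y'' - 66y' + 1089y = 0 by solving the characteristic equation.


Characteristic equation: r² - 66r + 1089 = 0, i.e. (r - 33)² = 0.
Repeated root r = 33; include an x factor for the second linearly independent solution.
General solution: y = (C₁ + C₂x)e^(33x).


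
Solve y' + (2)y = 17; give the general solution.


P(x) = 2, Q(x) = 17; integrating factor μ = e^(2x).
(μ y)' = 17e^(2x) ⇒ μ y = (17/2)e^(2x) + C.
Divide by μ: y = 17/2 + Ce^(-2x).


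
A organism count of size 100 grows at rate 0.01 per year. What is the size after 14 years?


The ODE dP/dt = 0.01P has solution P(t) = P(0)e^(0.01t).
Substitute P(0) = 100 and t = 14: P(14) = 100 e^(0.14) ≈ 115.


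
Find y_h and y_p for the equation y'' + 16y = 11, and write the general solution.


Homogeneous part: r² + 16 = 0 ⇒ r = ±4i, so y_h = C₁cos(4x) + C₂sin(4x).
Try constant y_p = A; plug in: 16A = 11 ⇒ A = 11/16.
General solution: y = C₁cos(4x) + C₂sin(4x) + 11/16.


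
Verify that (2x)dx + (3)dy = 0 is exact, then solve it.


Check exactness: ∂M/∂y = 0 and ∂N/∂x = 0; equal, so the equation is exact.
Integrate M with respect to x (treating y as constant): ∫M dx = x^2 + h(y).
Differentiate w.r.t. y and set equal to N: the x-dependent terms already match, leaving h'(y) = 3. Integrate: h(y) = 3y.
So F(x,y) = x^2 + 3y.
General solution: x^2 + 3y = C.


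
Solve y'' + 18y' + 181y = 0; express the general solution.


Characteristic equation: r² + 18r + 181 = 0.
Discriminant is negative; roots r = -9 ± 10i (complex conjugate pair).
General solution uses e^(α x)(C₁ cos(β x) + C₂ sin(β x)): y = e^(-9x)(C₁cos(10x) + C₂sin(10x)).


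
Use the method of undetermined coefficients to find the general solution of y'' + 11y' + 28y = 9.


Characteristic roots of r² + 11r + 28 = 0 are -4, -7.
y_h = C₁e^(-4x) + C₂e^(-7x).
Constant forcing; try y_p = A. Then 28A = 9 ⇒ A = 9/28.
General solution: y = C₁e^(-4x) + C₂e^(-7x) + 9/28.


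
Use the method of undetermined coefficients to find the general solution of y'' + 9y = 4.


Homogeneous part: r² + 9 = 0 ⇒ r = ±3i, so y_h = C₁cos(3x) + C₂sin(3x).
Try constant y_p = A; plug in: 9A = 4 ⇒ A = 4/9.
General solution: y = C₁cos(3x) + C₂sin(3x) + 4/9.


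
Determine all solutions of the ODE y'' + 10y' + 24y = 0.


Characteristic equation: r² + 10r + 24 = 0.
Factor: (r + 4)(r + 6) = 0 ⇒ r = -4, -6 (distinct real).
General solution: y = C₁e^(-4x) + C₂e^(-6x).


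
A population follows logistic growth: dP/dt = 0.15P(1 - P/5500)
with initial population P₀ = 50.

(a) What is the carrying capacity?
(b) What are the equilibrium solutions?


Logistic ODE dP/dt = 0.15P(1 - P/5500) has equilibria where dP/dt = 0, i.e. P = 0 or P = 5500.
The coefficient (1 - P/K) = 0 when P = K, identifying K = 5500 as the carrying capacity.
(a) K = 5500; (b) equilibria P = 0 and P = 5500.


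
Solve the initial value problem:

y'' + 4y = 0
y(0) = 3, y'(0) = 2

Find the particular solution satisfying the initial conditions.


Characteristic roots of r² + 4 = 0 are ±2i, so y = C₁cos(2x) + C₂sin(2x).
Apply y(0) = 3: C₁ = 3. Differentiate and apply y'(0) = 2: 2·C₂ = 2, so C₂ = 1.
Particular solution: y = 3cos(2x) + sin(2x).


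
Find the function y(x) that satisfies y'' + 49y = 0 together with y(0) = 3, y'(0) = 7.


Characteristic roots of r² + 49 = 0 are ±7i, so y = C₁cos(7x) + C₂sin(7x).
Apply y(0) = 3: C₁ = 3. Differentiate and apply y'(0) = 7: 7·C₂ = 7, so C₂ = 1.
Particular solution: y = 3cos(7x) + sin(7x).


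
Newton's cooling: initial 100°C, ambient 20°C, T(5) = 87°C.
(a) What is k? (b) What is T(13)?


Newton's law: T(t) = T_a + (T₀ - T_a)e^(-kt).
(a) Use T(5) = 87: (87 - 20)/(100 - 20) = e^(-k·5), so k = -ln(0.838)/5 ≈ 0.0355.
(b) Apply k to t = 13: T(13) = 20 + (80)e^(-0.461) ≈ 70.4°C.


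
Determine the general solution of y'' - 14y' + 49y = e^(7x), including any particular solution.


Characteristic polynomial (r - 7)² = 0; repeated root r = 7.
y_h = (C₁ + C₂x)e^(7x). Forcing matches the repeated root (resonance), so try y_p = Ax² e^(7x).
Substitute and solve for A: 2A = 1, so A = 1/2.
General solution: y = (C₁ + C₂x + (1/2)x²)e^(7x).


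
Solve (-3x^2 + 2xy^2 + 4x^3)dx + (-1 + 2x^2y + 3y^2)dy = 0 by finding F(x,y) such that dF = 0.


Check exactness: ∂M/∂y = 4xy and ∂N/∂x = 4xy; equal, so the equation is exact.
Integrate M with respect to x (treating y as constant): ∫M dx = -x^3 + x^2y^2 + x^4 + h(y).
Differentiate w.r.t. y and set equal to N: the x-dependent terms already match, leaving h'(y) = -1 + 3y^2. Integrate: h(y) = -y + y^3.
So F(x,y) = -y - x^3 + x^2y^2 + x^4 + y^3.
General solution: -y - x^3 + x^2y^2 + x^4 + y^3 = C.


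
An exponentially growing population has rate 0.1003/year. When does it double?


Exponential growth: P(t) = P₀ e^(0.1003t). Set P(t)/P₀ = 2: e^(0.1003t) = 2.
Solve: t = ln(2)/0.1003 ≈ 6.91 years.


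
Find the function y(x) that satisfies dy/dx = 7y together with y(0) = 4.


General solution of y' = 7y is y = Ce^(7x).
Apply y(0) = 4: C = 4.
Particular solution: y = 4e^(7x).


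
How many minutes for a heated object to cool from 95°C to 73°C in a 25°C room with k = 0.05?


From T(t) = T_a + (T₀ - T_a)e^(-kt), set T(t) = 73:
(73 - 25) / (95 - 25) = e^(-0.05t), so t = -ln(0.686)/0.05 ≈ 7.5 minutes.


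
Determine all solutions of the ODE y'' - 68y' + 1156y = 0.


Characteristic equation: r² - 68r + 1156 = 0, i.e. (r - 34)² = 0.
Repeated root r = 34; include an x factor for the second linearly independent solution.
General solution: y = (C₁ + C₂x)e^(34x).


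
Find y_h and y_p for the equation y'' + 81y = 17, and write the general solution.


Homogeneous part: r² + 81 = 0 ⇒ r = ±9i, so y_h = C₁cos(9x) + C₂sin(9x).
Try constant y_p = A; plug in: 81A = 17 ⇒ A = 17/81.
General solution: y = C₁cos(9x) + C₂sin(9x) + 17/81.


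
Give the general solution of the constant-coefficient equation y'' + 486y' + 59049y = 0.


Characteristic equation: r² + 486r + 59049 = 0, i.e. (r + 243)² = 0.
Repeated root r = -243; include an x factor for the second linearly independent solution.
General solution: y = (C₁ + C₂x)e^(-243x).


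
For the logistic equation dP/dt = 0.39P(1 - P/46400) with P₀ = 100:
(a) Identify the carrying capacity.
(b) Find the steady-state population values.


Logistic ODE dP/dt = 0.39P(1 - P/46400) has equilibria where dP/dt = 0, i.e. P = 0 or P = 46400.
The coefficient (1 - P/K) = 0 when P = K, identifying K = 46400 as the carrying capacity.
(a) K = 46400; (b) equilibria P = 0 and P = 46400.


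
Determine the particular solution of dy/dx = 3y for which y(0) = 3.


General solution of y' = 3y is y = Ce^(3x).
Apply y(0) = 3: C = 3.
Particular solution: y = 3e^(3x).


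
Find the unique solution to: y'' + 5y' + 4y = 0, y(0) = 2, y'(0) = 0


Characteristic roots of r² + 5r + 4 = 0 are -1, -4.
General solution y = c₁ e^(-x) + c₂ e^(-4x).
Apply y(0) = 2: c₁ + c₂ = 2. Apply y'(0) = 0: -1 c₁ - 4 c₂ = 0.
Solve: c₁ = 8/3, c₂ = -2/3.
Particular solution: y = (8/3)e^(-x) - (2/3)e^(-4x).


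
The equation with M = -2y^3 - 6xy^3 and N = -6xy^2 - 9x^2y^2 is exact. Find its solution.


Check exactness: ∂M/∂y = -6y^2 - 18xy^2 and ∂N/∂x = -6y^2 - 18xy^2; equal, so the equation is exact.
Integrate M with respect to x (treating y as constant): ∫M dx = -2xy^3 - 3x^2y^3 + h(y).
Differentiate w.r.t. y and set equal to N: all terms match, so h'(y) = 0 and h is a constant absorbed into C.
General solution: -2xy^3 - 3x^2y^3 = C.


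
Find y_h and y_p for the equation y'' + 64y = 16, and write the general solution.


Homogeneous part: r² + 64 = 0 ⇒ r = ±8i, so y_h = C₁cos(8x) + C₂sin(8x).
Try constant y_p = A; plug in: 64A = 16 ⇒ A = 1/4.
General solution: y = C₁cos(8x) + C₂sin(8x) + 1/4.


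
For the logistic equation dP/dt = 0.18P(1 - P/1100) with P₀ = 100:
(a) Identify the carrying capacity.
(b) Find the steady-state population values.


Logistic ODE dP/dt = 0.18P(1 - P/1100) has equilibria where dP/dt = 0, i.e. P = 0 or P = 1100.
The coefficient (1 - P/K) = 0 when P = K, identifying K = 1100 as the carrying capacity.
(a) K = 1100; (b) equilibria P = 0 and P = 1100.


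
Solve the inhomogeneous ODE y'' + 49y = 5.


Homogeneous part: r² + 49 = 0 ⇒ r = ±7i, so y_h = C₁cos(7x) + C₂sin(7x).
Try constant y_p = A; plug in: 49A = 5 ⇒ A = 5/49.
General solution: y = C₁cos(7x) + C₂sin(7x) + 5/49.


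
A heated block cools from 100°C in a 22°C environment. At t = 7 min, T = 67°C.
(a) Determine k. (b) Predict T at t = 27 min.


Newton's law: T(t) = T_a + (T₀ - T_a)e^(-kt).
(a) Use T(7) = 67: (67 - 22)/(100 - 22) = e^(-k·7), so k = -ln(0.577)/7 ≈ 0.0786.
(b) Apply k to t = 27: T(27) = 22 + (78)e^(-2.122) ≈ 31.3°C.


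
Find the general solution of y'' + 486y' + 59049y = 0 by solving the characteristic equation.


Characteristic equation: r² + 486r + 59049 = 0, i.e. (r + 243)² = 0.
Repeated root r = -243; include an x factor for the second linearly independent solution.
General solution: y = (C₁ + C₂x)e^(-243x).


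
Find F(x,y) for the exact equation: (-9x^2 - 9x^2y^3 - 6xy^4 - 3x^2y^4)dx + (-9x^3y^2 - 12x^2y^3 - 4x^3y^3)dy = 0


Check exactness: ∂M/∂y = -27x^2y^2 - 24xy^3 - 12x^2y^3 and ∂N/∂x = -27x^2y^2 - 24xy^3 - 12x^2y^3; equal, so the equation is exact.
Integrate M with respect to x (treating y as constant): ∫M dx = -3x^3 - 3x^3y^3 - 3x^2y^4 - x^3y^4 + h(y).
Differentiate w.r.t. y and set equal to N: all terms match, so h'(y) = 0 and h is a constant absorbed into C.
General solution: -3x^3 - 3x^3y^3 - 3x^2y^4 - x^3y^4 = C.


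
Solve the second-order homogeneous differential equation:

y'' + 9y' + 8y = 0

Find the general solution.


Characteristic equation: r² + 9r + 8 = 0.
Factor: (r + 8)(r + 1) = 0 ⇒ r = -8, -1 (distinct real).
General solution: y = C₁e^(-8x) + C₂e^(-x).


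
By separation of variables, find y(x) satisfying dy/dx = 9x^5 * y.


Separate variables: dy/y = 9x^5 dx.
Integrate: ln|y| = (3/2)x^6 + C₀.
Exponentiate: y = Ce^((3/2)x^6).


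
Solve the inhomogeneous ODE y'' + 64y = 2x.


Homogeneous: r² + 64 = 0 ⇒ r = ±8i, y_h = C₁cos(8x) + C₂sin(8x).
Polynomial forcing; try y_p = Ax + B. Then y_p'' + 64 y_p = 64(Ax + B) = 2x, so B = 0 and A = 1/32.
General solution: y = C₁cos(8x) + C₂sin(8x) + (1/32)x.


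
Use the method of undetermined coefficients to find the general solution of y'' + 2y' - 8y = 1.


Characteristic roots of r² + 2r - 8 = 0 are -4, 2.
y_h = C₁e^(-4x) + C₂e^(2x).
Forcing exponent 0 is not a characteristic root; try y_p = A.
Substitute: A·(0 + (2)·0 + (-8)) = A·-8 = 1, so A = -1/8.
General solution: y = C₁e^(-4x) + C₂e^(2x) - 1/8.


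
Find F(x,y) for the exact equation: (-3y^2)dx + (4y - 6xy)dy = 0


Check exactness: ∂M/∂y = -6y and ∂N/∂x = -6y; equal, so the equation is exact.
Integrate M with respect to x (treating y as constant): ∫M dx = -3xy^2 + h(y).
Differentiate w.r.t. y and set equal to N: the x-dependent terms already match, leaving h'(y) = 4y. Integrate: h(y) = 2y^2.
So F(x,y) = 2y^2 - 3xy^2.
General solution: 2y^2 - 3xy^2 = C.


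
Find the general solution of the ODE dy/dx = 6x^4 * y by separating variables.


Separate variables: dy/y = 6x^4 dx.
Integrate: ln|y| = (6/5)x^5 + C₀.
Exponentiate: y = Ce^((6/5)x^5).


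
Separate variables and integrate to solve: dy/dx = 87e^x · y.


Separate variables: dy/y = 87e^x dx.
Integrate: ln|y| = 87e^x + C₀.
Exponentiate: y = Ce^(87e^x).


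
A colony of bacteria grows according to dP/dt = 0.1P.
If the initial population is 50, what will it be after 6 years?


The ODE dP/dt = 0.1P has solution P(t) = P(0)e^(0.1t).
Substitute P(0) = 50 and t = 6: P(6) = 50 e^(0.60) ≈ 91.


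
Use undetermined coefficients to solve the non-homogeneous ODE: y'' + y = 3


Homogeneous part: r² + 1 = 0 ⇒ r = ±1i, so y_h = C₁cos(x) + C₂sin(x).
Try constant y_p = A; plug in: 1A = 3 ⇒ A = 3.
General solution: y = C₁cos(x) + C₂sin(x) + 3.


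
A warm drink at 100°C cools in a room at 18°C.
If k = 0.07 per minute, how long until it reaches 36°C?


From T(t) = T_a + (T₀ - T_a)e^(-kt), set T(t) = 36:
(36 - 18) / (100 - 18) = e^(-0.07t), so t = -ln(0.220)/0.07 ≈ 21.7 minutes.


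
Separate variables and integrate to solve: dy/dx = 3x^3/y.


Separate variables: y dy = 3x^3 dx.
Integrate both sides: y²/2 = (3/4)x^4 + C₀.
Multiply by 2: y² = (3/2)x^4 + C.


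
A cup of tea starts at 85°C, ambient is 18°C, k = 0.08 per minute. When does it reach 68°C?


From T(t) = T_a + (T₀ - T_a)e^(-kt), set T(t) = 68:
(68 - 18) / (85 - 18) = e^(-0.08t), so t = -ln(0.746)/0.08 ≈ 3.7 minutes.


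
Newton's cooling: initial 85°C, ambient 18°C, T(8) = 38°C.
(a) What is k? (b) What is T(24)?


Newton's law: T(t) = T_a + (T₀ - T_a)e^(-kt).
(a) Use T(8) = 38: (38 - 18)/(85 - 18) = e^(-k·8), so k = -ln(0.299)/8 ≈ 0.1511.
(b) Apply k to t = 24: T(24) = 18 + (67)e^(-3.627) ≈ 19.8°C.


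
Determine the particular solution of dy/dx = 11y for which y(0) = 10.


General solution of y' = 11y is y = Ce^(11x).
Apply y(0) = 10: C = 10.
Particular solution: y = 10e^(11x).


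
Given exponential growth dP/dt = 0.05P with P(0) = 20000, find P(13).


The ODE dP/dt = 0.05P has solution P(t) = P(0)e^(0.05t).
Substitute P(0) = 20000 and t = 13: P(13) = 20000 e^(0.65) ≈ 38311.


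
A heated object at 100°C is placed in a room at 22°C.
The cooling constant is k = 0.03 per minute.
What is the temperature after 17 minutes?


Newton's law: dT/dt = -k(T - T_a) has solution T(t) = T_a + (T₀ - T_a)e^(-kt).
Plug in T_a = 22, T₀ = 100, k = 0.03, t = 17: T(17) = 22 + (78)e^(-0.51) ≈ 68.8°C.


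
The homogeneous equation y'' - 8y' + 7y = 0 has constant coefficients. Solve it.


Characteristic equation: r² - 8r + 7 = 0.
Factor: (r - 7)(r - 1) = 0 ⇒ r = 7, 1 (distinct real).
General solution: y = C₁e^(7x) + C₂e^(x).


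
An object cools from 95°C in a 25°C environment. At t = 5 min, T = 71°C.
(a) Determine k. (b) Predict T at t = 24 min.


Newton's law: T(t) = T_a + (T₀ - T_a)e^(-kt).
(a) Use T(5) = 71: (71 - 25)/(95 - 25) = e^(-k·5), so k = -ln(0.657)/5 ≈ 0.0840.
(b) Apply k to t = 24: T(24) = 25 + (70)e^(-2.015) ≈ 34.3°C.


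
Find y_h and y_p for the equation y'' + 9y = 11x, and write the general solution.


Homogeneous: r² + 9 = 0 ⇒ r = ±3i, y_h = C₁cos(3x) + C₂sin(3x).
Polynomial forcing; try y_p = Ax + B. Then y_p'' + 9 y_p = 9(Ax + B) = 11x, so B = 0 and A = 11/9.
General solution: y = C₁cos(3x) + C₂sin(3x) + (11/9)x.


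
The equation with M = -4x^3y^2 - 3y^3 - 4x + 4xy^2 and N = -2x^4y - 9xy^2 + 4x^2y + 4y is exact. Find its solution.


Check exactness: ∂M/∂y = -8x^3y - 9y^2 + 8xy and ∂N/∂x = -8x^3y - 9y^2 + 8xy; equal, so the equation is exact.
Integrate M with respect to x (treating y as constant): ∫M dx = -x^4y^2 - 3xy^3 - 2x^2 + 2x^2y^2 + h(y).
Differentiate w.r.t. y and set equal to N: the x-dependent terms already match, leaving h'(y) = 4y. Integrate: h(y) = 2y^2.
So F(x,y) = -x^4y^2 - 3xy^3 - 2x^2 + 2x^2y^2 + 2y^2.
General solution: -x^4y^2 - 3xy^3 - 2x^2 + 2x^2y^2 + 2y^2 = C.


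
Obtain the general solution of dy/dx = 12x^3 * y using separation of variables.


Separate variables: dy/y = 12x^3 dx.
Integrate: ln|y| = 3x^4 + C₀.
Exponentiate: y = Ce^(3x^4).


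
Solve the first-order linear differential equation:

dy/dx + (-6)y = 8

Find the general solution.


P(x) = -6 ⇒ μ = e^(-6x).
(μ y)' = 8e^(-6x) ⇒ μ y = -(4/3)e^(-6x) + C.
Divide by μ: y = -4/3 + Ce^(6x).


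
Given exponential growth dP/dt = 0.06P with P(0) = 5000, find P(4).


The ODE dP/dt = 0.06P has solution P(t) = P(0)e^(0.06t).
Substitute P(0) = 5000 and t = 4: P(4) = 5000 e^(0.24) ≈ 6356.


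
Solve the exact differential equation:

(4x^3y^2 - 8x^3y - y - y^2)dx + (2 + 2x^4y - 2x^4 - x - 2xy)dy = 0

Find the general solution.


Check exactness: ∂M/∂y = 8x^3y - 8x^3 - 1 - 2y and ∂N/∂x = 8x^3y - 8x^3 - 1 - 2y; equal, so the equation is exact.
Integrate M with respect to x (treating y as constant): ∫M dx = x^4y^2 - 2x^4y - xy - xy^2 + h(y).
Differentiate w.r.t. y and set equal to N: the x-dependent terms already match, leaving h'(y) = 2. Integrate: h(y) = 2y.
So F(x,y) = 2y + x^4y^2 - 2x^4y - xy - xy^2.
General solution: 2y + x^4y^2 - 2x^4y - xy - xy^2 = C.


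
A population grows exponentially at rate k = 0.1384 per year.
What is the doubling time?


Exponential growth: P(t) = P₀ e^(0.1384t). Set P(t)/P₀ = 2: e^(0.1384t) = 2.
Solve: t = ln(2)/0.1384 ≈ 5.01 years.


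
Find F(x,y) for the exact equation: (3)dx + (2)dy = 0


Check exactness: ∂M/∂y = 0 and ∂N/∂x = 0; equal, so the equation is exact.
Integrate M with respect to x (treating y as constant): ∫M dx = 3x + h(y).
Differentiate w.r.t. y and set equal to N: the x-dependent terms already match, leaving h'(y) = 2. Integrate: h(y) = 2y.
So F(x,y) = 3x + 2y.
General solution: 3x + 2y = C.


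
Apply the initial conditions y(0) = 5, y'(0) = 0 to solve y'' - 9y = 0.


Characteristic roots of r² - 9 = 0 are 3, -3.
General solution y = c₁ e^(3x) + c₂ e^(-3x).
Apply y(0) = 5: c₁ + c₂ = 5. Apply y'(0) = 0: 3 c₁ - 3 c₂ = 0.
Solve: c₁ = 5/2, c₂ = 5/2.
Particular solution: y = (5/2)e^(3x) + (5/2)e^(-3x).


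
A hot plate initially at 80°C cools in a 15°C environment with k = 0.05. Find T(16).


Newton's law: dT/dt = -k(T - T_a) has solution T(t) = T_a + (T₀ - T_a)e^(-kt).
Plug in T_a = 15, T₀ = 80, k = 0.05, t = 16: T(16) = 15 + (65)e^(-0.80) ≈ 44.2°C.


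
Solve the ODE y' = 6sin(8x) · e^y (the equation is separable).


Separate: e^(-y) dy = 6sin(8x) dx.
Integrate: -e^(-y) = -(3/4)cos(8x) + C₀.
Rearrange: e^(-y) = (3/4)cos(8x) + C.


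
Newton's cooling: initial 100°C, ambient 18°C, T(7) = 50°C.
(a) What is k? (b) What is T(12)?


Newton's law: T(t) = T_a + (T₀ - T_a)e^(-kt).
(a) Use T(7) = 50: (50 - 18)/(100 - 18) = e^(-k·7), so k = -ln(0.390)/7 ≈ 0.1344.
(b) Apply k to t = 12: T(12) = 18 + (82)e^(-1.613) ≈ 34.3°C.


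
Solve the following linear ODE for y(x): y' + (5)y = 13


P(x) = 5, Q(x) = 13; integrating factor μ = e^(5x).
(μ y)' = 13e^(5x) ⇒ μ y = (13/5)e^(5x) + C.
Divide by μ: y = 13/5 + Ce^(-5x).


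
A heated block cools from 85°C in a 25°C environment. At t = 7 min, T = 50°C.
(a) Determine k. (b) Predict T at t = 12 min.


Newton's law: T(t) = T_a + (T₀ - T_a)e^(-kt).
(a) Use T(7) = 50: (50 - 25)/(85 - 25) = e^(-k·7), so k = -ln(0.417)/7 ≈ 0.1251.
(b) Apply k to t = 12: T(12) = 25 + (60)e^(-1.501) ≈ 38.4°C.


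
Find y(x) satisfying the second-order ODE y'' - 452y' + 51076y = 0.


Characteristic equation: r² - 452r + 51076 = 0, i.e. (r - 226)² = 0.
Repeated root r = 226; include an x factor for the second linearly independent solution.
General solution: y = (C₁ + C₂x)e^(226x).


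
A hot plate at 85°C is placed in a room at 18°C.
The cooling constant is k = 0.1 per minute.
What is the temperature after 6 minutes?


Newton's law: dT/dt = -k(T - T_a) has solution T(t) = T_a + (T₀ - T_a)e^(-kt).
Plug in T_a = 18, T₀ = 85, k = 0.1, t = 6: T(6) = 18 + (67)e^(-0.60) ≈ 54.8°C.


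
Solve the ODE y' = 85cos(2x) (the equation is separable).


g(y) = 1, so integrate directly: y = ∫ 85cos(2x) dx = (85/2)sin(2x) + C.


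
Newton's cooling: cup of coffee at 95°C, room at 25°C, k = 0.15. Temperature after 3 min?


Newton's law: dT/dt = -k(T - T_a) has solution T(t) = T_a + (T₀ - T_a)e^(-kt).
Plug in T_a = 25, T₀ = 95, k = 0.15, t = 3: T(3) = 25 + (70)e^(-0.45) ≈ 69.6°C.


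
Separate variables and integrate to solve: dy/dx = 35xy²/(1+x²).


Separate: dy/y² = 35x/(1+x²) dx.
Integrate LHS: ∫ dy/y² = -1/y.
Integrate RHS via u = 1+x²: (35/2)ln(1+x²) + C.
Result: -1/y = (35/2)ln(1+x²) + C.


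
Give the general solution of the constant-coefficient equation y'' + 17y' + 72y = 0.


Characteristic equation: r² + 17r + 72 = 0.
Factor: (r + 8)(r + 9) = 0 ⇒ r = -8, -9 (distinct real).
General solution: y = C₁e^(-8x) + C₂e^(-9x).


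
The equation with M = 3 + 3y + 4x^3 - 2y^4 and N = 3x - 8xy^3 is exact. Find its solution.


Check exactness: ∂M/∂y = 3 - 8y^3 and ∂N/∂x = 3 - 8y^3; equal, so the equation is exact.
Integrate M with respect to x (treating y as constant): ∫M dx = 3x + 3xy + x^4 - 2xy^4 + h(y).
Differentiate w.r.t. y and set equal to N: all terms match, so h'(y) = 0 and h is a constant absorbed into C.
General solution: 3x + 3xy + x^4 - 2xy^4 = C.


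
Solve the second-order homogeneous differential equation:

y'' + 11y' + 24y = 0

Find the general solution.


Characteristic equation: r² + 11r + 24 = 0.
Factor: (r + 3)(r + 8) = 0 ⇒ r = -3, -8 (distinct real).
General solution: y = C₁e^(-3x) + C₂e^(-8x).


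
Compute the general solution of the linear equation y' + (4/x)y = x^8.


P(x) = 4/x ⇒ μ = x^4.
(x^4 y)' = x^12 ⇒ x^4 y = x^13/(13) + C.
Solve for y: y = (1/13)x^9 + C/x^4.


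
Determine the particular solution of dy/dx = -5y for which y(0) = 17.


General solution of y' = -5y is y = Ce^(-5x).
Apply y(0) = 17: C = 17.
Particular solution: y = 17e^(-5x).


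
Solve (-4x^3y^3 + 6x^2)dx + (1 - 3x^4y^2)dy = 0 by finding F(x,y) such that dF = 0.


Check exactness: ∂M/∂y = -12x^3y^2 and ∂N/∂x = -12x^3y^2; equal, so the equation is exact.
Integrate M with respect to x (treating y as constant): ∫M dx = -x^4y^3 + 2x^3 + h(y).
Differentiate w.r.t. y and set equal to N: the x-dependent terms already match, leaving h'(y) = 1. Integrate: h(y) = y.
So F(x,y) = y - x^4y^3 + 2x^3.
General solution: y - x^4y^3 + 2x^3 = C.


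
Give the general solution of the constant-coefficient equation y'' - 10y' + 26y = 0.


Characteristic equation: r² - 10r + 26 = 0.
Discriminant is negative; roots r = 5 ± 1i (complex conjugate pair).
General solution uses e^(α x)(C₁ cos(β x) + C₂ sin(β x)): y = e^(5x)(C₁cos(x) + C₂sin(x)).


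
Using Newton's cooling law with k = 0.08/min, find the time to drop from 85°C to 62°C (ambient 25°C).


From T(t) = T_a + (T₀ - T_a)e^(-kt), set T(t) = 62:
(62 - 25) / (85 - 25) = e^(-0.08t), so t = -ln(0.617)/0.08 ≈ 6.0 minutes.


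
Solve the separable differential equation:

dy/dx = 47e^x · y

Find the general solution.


Separate variables: dy/y = 47e^x dx.
Integrate: ln|y| = 47e^x + C₀.
Exponentiate: y = Ce^(47e^x).


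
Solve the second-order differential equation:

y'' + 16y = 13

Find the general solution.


Homogeneous part: r² + 16 = 0 ⇒ r = ±4i, so y_h = C₁cos(4x) + C₂sin(4x).
Try constant y_p = A; plug in: 16A = 13 ⇒ A = 13/16.
General solution: y = C₁cos(4x) + C₂sin(4x) + 13/16.


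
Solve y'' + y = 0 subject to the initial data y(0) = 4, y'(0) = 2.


Characteristic roots of r² + 1 = 0 are ±1i, so y = C₁cos(x) + C₂sin(x).
Apply y(0) = 4: C₁ = 4. Differentiate and apply y'(0) = 2: 1·C₂ = 2, so C₂ = 2.
Particular solution: y = 4cos(x) + 2sin(x).


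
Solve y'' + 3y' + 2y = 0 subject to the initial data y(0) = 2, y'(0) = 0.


Characteristic roots of r² + 3r + 2 = 0 are -1, -2.
General solution y = c₁ e^(-x) + c₂ e^(-2x).
Apply y(0) = 2: c₁ + c₂ = 2. Apply y'(0) = 0: -1 c₁ - 2 c₂ = 0.
Solve: c₁ = 4, c₂ = -2.
Particular solution: y = 4e^(-x) - 2e^(-2x).


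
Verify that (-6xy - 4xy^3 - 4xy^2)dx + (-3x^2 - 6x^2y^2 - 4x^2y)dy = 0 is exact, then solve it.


Check exactness: ∂M/∂y = -6x - 12xy^2 - 8xy and ∂N/∂x = -6x - 12xy^2 - 8xy; equal, so the equation is exact.
Integrate M with respect to x (treating y as constant): ∫M dx = -3x^2y - 2x^2y^3 - 2x^2y^2 + h(y).
Differentiate w.r.t. y and set equal to N: all terms match, so h'(y) = 0 and h is a constant absorbed into C.
General solution: -3x^2y - 2x^2y^3 - 2x^2y^2 = C.


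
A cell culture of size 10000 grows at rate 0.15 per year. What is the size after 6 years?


The ODE dP/dt = 0.15P has solution P(t) = P(0)e^(0.15t).
Substitute P(0) = 10000 and t = 6: P(6) = 10000 e^(0.90) ≈ 24596.


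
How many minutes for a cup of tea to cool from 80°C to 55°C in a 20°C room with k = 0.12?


From T(t) = T_a + (T₀ - T_a)e^(-kt), set T(t) = 55:
(55 - 20) / (80 - 20) = e^(-0.12t), so t = -ln(0.583)/0.12 ≈ 4.5 minutes.


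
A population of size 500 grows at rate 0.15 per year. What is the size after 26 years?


The ODE dP/dt = 0.15P has solution P(t) = P(0)e^(0.15t).
Substitute P(0) = 500 and t = 26: P(26) = 500 e^(3.90) ≈ 24701.


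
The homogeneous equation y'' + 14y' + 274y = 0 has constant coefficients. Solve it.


Characteristic equation: r² + 14r + 274 = 0.
Discriminant is negative; roots r = -7 ± 15i (complex conjugate pair).
General solution uses e^(α x)(C₁ cos(β x) + C₂ sin(β x)): y = e^(-7x)(C₁cos(15x) + C₂sin(15x)).


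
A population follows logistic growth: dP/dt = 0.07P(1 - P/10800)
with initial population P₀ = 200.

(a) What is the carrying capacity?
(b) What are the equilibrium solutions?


Logistic ODE dP/dt = 0.07P(1 - P/10800) has equilibria where dP/dt = 0, i.e. P = 0 or P = 10800.
The coefficient (1 - P/K) = 0 when P = K, identifying K = 10800 as the carrying capacity.
(a) K = 10800; (b) equilibria P = 0 and P = 10800.


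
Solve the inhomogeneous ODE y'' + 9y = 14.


Homogeneous part: r² + 9 = 0 ⇒ r = ±3i, so y_h = C₁cos(3x) + C₂sin(3x).
Try constant y_p = A; plug in: 9A = 14 ⇒ A = 14/9.
General solution: y = C₁cos(3x) + C₂sin(3x) + 14/9.


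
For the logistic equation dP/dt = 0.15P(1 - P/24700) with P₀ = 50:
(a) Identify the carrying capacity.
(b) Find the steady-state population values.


Logistic ODE dP/dt = 0.15P(1 - P/24700) has equilibria where dP/dt = 0, i.e. P = 0 or P = 24700.
The coefficient (1 - P/K) = 0 when P = K, identifying K = 24700 as the carrying capacity.
(a) K = 24700; (b) equilibria P = 0 and P = 24700.


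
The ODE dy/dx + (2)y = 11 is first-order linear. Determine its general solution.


P(x) = 2, Q(x) = 11; integrating factor μ = e^(2x).
(μ y)' = 11e^(2x) ⇒ μ y = (11/2)e^(2x) + C.
Divide by μ: y = 11/2 + Ce^(-2x).


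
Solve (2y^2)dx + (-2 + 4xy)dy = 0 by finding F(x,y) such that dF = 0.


Check exactness: ∂M/∂y = 4y and ∂N/∂x = 4y; equal, so the equation is exact.
Integrate M with respect to x (treating y as constant): ∫M dx = 2xy^2 + h(y).
Differentiate w.r.t. y and set equal to N: the x-dependent terms already match, leaving h'(y) = -2. Integrate: h(y) = -2y.
So F(x,y) = -2y + 2xy^2.
General solution: -2y + 2xy^2 = C.


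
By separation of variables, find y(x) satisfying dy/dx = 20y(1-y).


Separate: dy/[y(1-y)] = 20 dx.
Partial fractions: 1/[y(1-y)] = 1/y + 1/(1-y).
Integrate: ln|y/(1-y)| = 20x + C₀.
Solve for y: y = 1/(1 + Ce^(-20x)).


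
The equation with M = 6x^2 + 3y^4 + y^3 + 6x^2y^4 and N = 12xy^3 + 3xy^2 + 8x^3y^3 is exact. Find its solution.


Check exactness: ∂M/∂y = 12y^3 + 3y^2 + 24x^2y^3 and ∂N/∂x = 12y^3 + 3y^2 + 24x^2y^3; equal, so the equation is exact.
Integrate M with respect to x (treating y as constant): ∫M dx = 2x^3 + 3xy^4 + xy^3 + 2x^3y^4 + h(y).
Differentiate w.r.t. y and set equal to N: all terms match, so h'(y) = 0 and h is a constant absorbed into C.
General solution: 2x^3 + 3xy^4 + xy^3 + 2x^3y^4 = C.
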